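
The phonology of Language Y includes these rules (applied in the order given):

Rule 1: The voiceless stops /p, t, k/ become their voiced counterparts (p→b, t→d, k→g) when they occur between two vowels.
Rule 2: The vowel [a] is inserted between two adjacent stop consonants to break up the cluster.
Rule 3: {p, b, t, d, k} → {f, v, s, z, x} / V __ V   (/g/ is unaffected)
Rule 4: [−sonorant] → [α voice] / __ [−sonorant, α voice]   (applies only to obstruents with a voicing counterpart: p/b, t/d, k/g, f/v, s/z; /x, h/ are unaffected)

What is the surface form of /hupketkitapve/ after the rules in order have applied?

Rule 1 (intervocalic voicing): /t/ is a voiceless stop between vowels /i/ and /a/, so it voices to [d]. /hupketkitapve/ → hupketkidapve.
Rule 2 (stop-cluster a-epenthesis): /p/ and /k/ form a stop–stop cluster, so [a] is inserted between them. /t/ and /k/ form a stop–stop cluster, so [a] is inserted between them. /hupketkidapve/ → hupaketakidapve.
Rule 3 (intervocalic spirantization): /p/ is a stop between vowels /u/ and /a/, so it spirantizes to the fricative [f]. /k/ is a stop between vowels /a/ and /e/, so it spirantizes to the fricative [x]. /t/ is a stop between vowels /e/ and /a/, so it spirantizes to the fricative [s]. /k/ is a stop between vowels /a/ and /i/, so it spirantizes to the fricative [x]. /d/ is a stop between vowels /i/ and /a/, so it spirantizes to the fricative [z]. /hupaketakidapve/ → hufaxesaxizapve.
Rule 4 (regressive voicing assimilation): /p/ precedes the voiced obstruent /v/, so it voices to [b] by assimilation. /hufaxesaxizapve/ → hufaxesaxizabve.

hufaxesaxizabve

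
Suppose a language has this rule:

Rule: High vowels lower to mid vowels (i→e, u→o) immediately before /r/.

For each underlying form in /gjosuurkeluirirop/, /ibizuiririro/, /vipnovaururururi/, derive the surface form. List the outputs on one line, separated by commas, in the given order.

/gjosuurkeluirirop/: /u/ is a high vowel immediately before /r/, so it lowers to [o]. /i/ is a high vowel immediately before /r/, so it lowers to [e]. /i/ is a high vowel immediately before /r/, so it lowers to [e]. → [gjosuorkeluererop].
/ibizuiririro/: /i/ is a high vowel immediately before /r/, so it lowers to [e]. /i/ is a high vowel immediately before /r/, so it lowers to [e]. /i/ is a high vowel immediately before /r/, so it lowers to [e]. → [ibizuererero].
/vipnovaururururi/: /u/ is a high vowel immediately before /r/, so it lowers to [o]. /u/ is a high vowel immediately before /r/, so it lowers to [o]. /u/ is a high vowel immediately before /r/, so it lowers to [o]. /u/ is a high vowel immediately before /r/, so it lowers to [o]. → [vipnovaorororori].

gjosuorkeluererop, ibizuererero, vipnovaorororori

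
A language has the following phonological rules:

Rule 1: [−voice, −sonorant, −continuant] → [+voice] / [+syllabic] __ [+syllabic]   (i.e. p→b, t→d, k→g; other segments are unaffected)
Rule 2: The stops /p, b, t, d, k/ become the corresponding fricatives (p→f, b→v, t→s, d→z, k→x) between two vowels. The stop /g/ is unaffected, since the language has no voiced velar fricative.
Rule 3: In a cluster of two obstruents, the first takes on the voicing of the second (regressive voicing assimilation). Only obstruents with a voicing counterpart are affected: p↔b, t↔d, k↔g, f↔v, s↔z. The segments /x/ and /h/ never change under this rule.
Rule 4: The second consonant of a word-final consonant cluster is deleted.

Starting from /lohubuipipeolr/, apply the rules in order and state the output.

lohuvuiviveol

Rule 1 (intervocalic voicing): /p/ is a voiceless stop between vowels /i/ and /i/, so it voices to [b]. /p/ is a voiceless stop between vowels /i/ and /e/, so it voices to [b]. /lohubuipipeolr/ → lohubuibibeolr.
Rule 2 (intervocalic spirantization): /b/ is a stop between vowels /u/ and /u/, so it spirantizes to the fricative [v]. /b/ is a stop between vowels /i/ and /i/, so it spirantizes to the fricative [v]. /b/ is a stop between vowels /i/ and /e/, so it spirantizes to the fricative [v]. /lohubuibibeolr/ → lohuvuiviveolr.
Rule 3 (regressive voicing assimilation): no segment meets the environment; /lohuvuiviveolr/ is unchanged.
Rule 4 (final cluster simplification): /r/ is the second consonant of a word-final cluster /lr/, so it deletes. /lohuvuiviveolr/ → lohuvuiviveol.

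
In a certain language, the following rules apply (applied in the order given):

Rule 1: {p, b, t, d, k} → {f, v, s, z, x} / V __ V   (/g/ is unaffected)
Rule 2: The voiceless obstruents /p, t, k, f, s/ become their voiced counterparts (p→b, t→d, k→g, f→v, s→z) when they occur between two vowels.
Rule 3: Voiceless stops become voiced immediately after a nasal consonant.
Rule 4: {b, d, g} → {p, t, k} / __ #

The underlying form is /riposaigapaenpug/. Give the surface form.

Rule 1 (intervocalic spirantization): /p/ is a stop between vowels /i/ and /o/, so it spirantizes to the fricative [f]. /p/ is a stop between vowels /a/ and /a/, so it spirantizes to the fricative [f]. /riposaigapaenpug/ → rifosaigafaenpug.
Rule 2 (intervocalic voicing): /f/ is a voiceless obstruent between vowels /i/ and /o/, so it voices to [v]. /s/ is a voiceless obstruent between vowels /o/ and /a/, so it voices to [z]. /f/ is a voiceless obstruent between vowels /a/ and /a/, so it voices to [v]. /rifosaigafaenpug/ → rivozaigavaenpug.
Rule 3 (post-nasal voicing): /p/ is a voiceless stop immediately after the nasal /n/, so it voices to [b]. /rivozaigavaenpug/ → rivozaigavaenbug.
Rule 4 (final devoicing): /g/ is a voiced stop in word-final position, so it devoices to [k]. /rivozaigavaenbug/ → rivozaigavaenbuk.

rivozaigavaenbuk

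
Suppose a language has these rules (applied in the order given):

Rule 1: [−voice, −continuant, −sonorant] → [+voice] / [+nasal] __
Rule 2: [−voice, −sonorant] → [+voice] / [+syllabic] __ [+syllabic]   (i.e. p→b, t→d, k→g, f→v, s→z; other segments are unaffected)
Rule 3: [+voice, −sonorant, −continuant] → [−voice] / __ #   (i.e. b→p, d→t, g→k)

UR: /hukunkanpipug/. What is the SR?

Rule 1 (post-nasal voicing): /k/ is a voiceless stop immediately after the nasal /n/, so it voices to [g]. /p/ is a voiceless stop immediately after the nasal /n/, so it voices to [b]. /hukunkanpipug/ → hukunganbipug.
Rule 2 (intervocalic voicing): /k/ is a voiceless obstruent between vowels /u/ and /u/, so it voices to [g]. /p/ is a voiceless obstruent between vowels /i/ and /u/, so it voices to [b]. /hukunganbipug/ → hugunganbibug.
Rule 3 (final devoicing): /g/ is a voiced stop in word-final position, so it devoices to [k]. /hugunganbibug/ → hugunganbibuk.

hugunganbibuk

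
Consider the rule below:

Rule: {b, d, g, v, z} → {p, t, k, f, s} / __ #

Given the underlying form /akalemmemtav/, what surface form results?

/v/ is a voiced obstruent in word-final position, so it devoices to [f].
Surface form: [akalemmemtaf].

akalemmemtaf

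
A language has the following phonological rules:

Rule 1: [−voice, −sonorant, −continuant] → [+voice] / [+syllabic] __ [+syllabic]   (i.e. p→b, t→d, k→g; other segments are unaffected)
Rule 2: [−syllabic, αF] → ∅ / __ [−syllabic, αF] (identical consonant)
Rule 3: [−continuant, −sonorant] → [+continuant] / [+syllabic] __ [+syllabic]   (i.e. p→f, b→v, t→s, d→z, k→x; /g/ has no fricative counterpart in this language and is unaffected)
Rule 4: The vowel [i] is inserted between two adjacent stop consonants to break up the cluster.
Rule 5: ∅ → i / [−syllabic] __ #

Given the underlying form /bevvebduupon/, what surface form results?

Rule 1 (intervocalic voicing): /p/ is a voiceless stop between vowels /u/ and /o/, so it voices to [b]. /bevvebduupon/ → bevvebduubon.
Rule 2 (degemination): /vv/ is a geminate; the first /v/ deletes. /bevvebduubon/ → bevebduubon.
Rule 3 (intervocalic spirantization): /b/ is a stop between vowels /u/ and /o/, so it spirantizes to the fricative [v]. /bevebduubon/ → bevebduuvon.
Rule 4 (stop-cluster i-epenthesis): /b/ and /d/ form a stop–stop cluster, so [i] is inserted between them. /bevebduuvon/ → bevebiduuvon.
Rule 5 (final i-epenthesis): the form ends in the consonant /n/, so [i] is inserted word-finally. /bevebiduuvon/ → bevebiduuvoni.

bevebiduuvoni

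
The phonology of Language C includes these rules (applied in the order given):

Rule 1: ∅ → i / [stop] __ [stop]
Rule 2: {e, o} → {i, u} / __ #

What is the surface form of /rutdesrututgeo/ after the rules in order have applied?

rutidesrututigeu

Rule 1 (stop-cluster i-epenthesis): /t/ and /d/ form a stop–stop cluster, so [i] is inserted between them. /t/ and /g/ form a stop–stop cluster, so [i] is inserted between them. /rutdesrututgeo/ → rutidesrututigeo.
Rule 2 (final vowel raising): /o/ is a mid vowel in word-final position, so it raises to [u]. /rutidesrututigeo/ → rutidesrututigeu.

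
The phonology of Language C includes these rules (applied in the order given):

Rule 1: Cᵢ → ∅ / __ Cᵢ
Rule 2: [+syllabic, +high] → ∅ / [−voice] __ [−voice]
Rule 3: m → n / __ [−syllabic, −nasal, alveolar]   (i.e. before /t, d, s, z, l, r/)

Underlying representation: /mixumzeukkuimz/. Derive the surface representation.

Rule 1 (degemination): /kk/ is a geminate; the first /k/ deletes. /mixumzeukkuimz/ → mixumzeukuimz.
Rule 2 (high vowel syncope): no segment meets the environment; /mixumzeukuimz/ is unchanged.
Rule 3 (nasal place assimilation): /m/ precedes the alveolar consonant /z/, so it assimilates in place to [n]. /m/ precedes the alveolar consonant /z/, so it assimilates in place to [n]. /mixumzeukuimz/ → mixunzeukuinz.

mixunzeukuinz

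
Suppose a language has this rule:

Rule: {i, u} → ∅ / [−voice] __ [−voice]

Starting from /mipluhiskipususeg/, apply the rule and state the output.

mipluhskpsseg

/i/ is a high vowel flanked by voiceless consonants /h/ and /s/, so it deletes.
/i/ is a high vowel flanked by voiceless consonants /k/ and /p/, so it deletes.
/u/ is a high vowel flanked by voiceless consonants /p/ and /s/, so it deletes.
/u/ is a high vowel flanked by voiceless consonants /s/ and /s/, so it deletes.
Surface form: [mipluhskpsseg].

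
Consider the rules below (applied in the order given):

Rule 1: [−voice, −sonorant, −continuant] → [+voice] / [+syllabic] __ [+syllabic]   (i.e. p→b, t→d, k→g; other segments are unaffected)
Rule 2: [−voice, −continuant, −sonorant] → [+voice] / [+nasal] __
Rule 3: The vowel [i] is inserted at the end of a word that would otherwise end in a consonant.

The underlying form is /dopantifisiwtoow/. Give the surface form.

Rule 1 (intervocalic voicing): /p/ is a voiceless stop between vowels /o/ and /a/, so it voices to [b]. /dopantifisiwtoow/ → dobantifisiwtoow.
Rule 2 (post-nasal voicing): /t/ is a voiceless stop immediately after the nasal /n/, so it voices to [d]. /dobantifisiwtoow/ → dobandifisiwtoow.
Rule 3 (final i-epenthesis): the form ends in the consonant /w/, so [i] is inserted word-finally. /dobandifisiwtoow/ → dobandifisiwtoowi.

dobandifisiwtoowi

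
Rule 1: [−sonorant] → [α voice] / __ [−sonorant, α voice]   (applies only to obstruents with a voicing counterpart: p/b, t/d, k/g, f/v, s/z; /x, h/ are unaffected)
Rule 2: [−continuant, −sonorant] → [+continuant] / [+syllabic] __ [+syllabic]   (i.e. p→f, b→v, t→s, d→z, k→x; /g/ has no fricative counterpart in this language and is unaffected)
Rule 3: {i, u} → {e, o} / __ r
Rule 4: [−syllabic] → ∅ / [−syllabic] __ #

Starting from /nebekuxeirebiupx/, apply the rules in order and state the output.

nevexuxeereviup

Rule 1 (regressive voicing assimilation): no segment meets the environment; /nebekuxeirebiupx/ is unchanged.
Rule 2 (intervocalic spirantization): /b/ is a stop between vowels /e/ and /e/, so it spirantizes to the fricative [v]. /k/ is a stop between vowels /e/ and /u/, so it spirantizes to the fricative [x]. /b/ is a stop between vowels /e/ and /i/, so it spirantizes to the fricative [v]. /nebekuxeirebiupx/ → nevexuxeireviupx.
Rule 3 (pre-rhotic lowering): /i/ is a high vowel immediately before /r/, so it lowers to [e]. /nevexuxeireviupx/ → nevexuxeereviupx.
Rule 4 (final cluster simplification): /x/ is the second consonant of a word-final cluster /px/, so it deletes. /nevexuxeereviupx/ → nevexuxeereviup.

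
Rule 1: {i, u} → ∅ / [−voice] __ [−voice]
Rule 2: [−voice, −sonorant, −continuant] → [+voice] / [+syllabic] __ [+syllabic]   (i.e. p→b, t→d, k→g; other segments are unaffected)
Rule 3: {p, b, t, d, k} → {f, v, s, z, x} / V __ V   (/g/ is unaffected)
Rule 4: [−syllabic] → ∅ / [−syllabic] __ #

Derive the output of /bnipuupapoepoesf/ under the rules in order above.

Rule 1 (high vowel syncope): no segment meets the environment; /bnipuupapoepoesf/ is unchanged.
Rule 2 (intervocalic voicing): /p/ is a voiceless stop between vowels /i/ and /u/, so it voices to [b]. /p/ is a voiceless stop between vowels /u/ and /a/, so it voices to [b]. /p/ is a voiceless stop between vowels /a/ and /o/, so it voices to [b]. /p/ is a voiceless stop between vowels /e/ and /o/, so it voices to [b]. /bnipuupapoepoesf/ → bnibuubaboeboesf.
Rule 3 (intervocalic spirantization): /b/ is a stop between vowels /i/ and /u/, so it spirantizes to the fricative [v]. /b/ is a stop between vowels /u/ and /a/, so it spirantizes to the fricative [v]. /b/ is a stop between vowels /a/ and /o/, so it spirantizes to the fricative [v]. /b/ is a stop between vowels /e/ and /o/, so it spirantizes to the fricative [v]. /bnibuubaboeboesf/ → bnivuuvavoevoesf.
Rule 4 (final cluster simplification): /f/ is the second consonant of a word-final cluster /sf/, so it deletes. /bnivuuvavoevoesf/ → bnivuuvavoevoes.

bnivuuvavoevoes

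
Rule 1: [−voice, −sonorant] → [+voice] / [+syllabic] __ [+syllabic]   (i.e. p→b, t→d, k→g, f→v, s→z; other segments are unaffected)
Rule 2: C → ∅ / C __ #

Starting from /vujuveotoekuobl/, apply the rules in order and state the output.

Rule 1 (intervocalic voicing): /t/ is a voiceless obstruent between vowels /o/ and /o/, so it voices to [d]. /k/ is a voiceless obstruent between vowels /e/ and /u/, so it voices to [g]. /vujuveotoekuobl/ → vujuveodoeguobl.
Rule 2 (final cluster simplification): /l/ is the second consonant of a word-final cluster /bl/, so it deletes. /vujuveodoeguobl/ → vujuveodoeguob.

vujuveodoeguob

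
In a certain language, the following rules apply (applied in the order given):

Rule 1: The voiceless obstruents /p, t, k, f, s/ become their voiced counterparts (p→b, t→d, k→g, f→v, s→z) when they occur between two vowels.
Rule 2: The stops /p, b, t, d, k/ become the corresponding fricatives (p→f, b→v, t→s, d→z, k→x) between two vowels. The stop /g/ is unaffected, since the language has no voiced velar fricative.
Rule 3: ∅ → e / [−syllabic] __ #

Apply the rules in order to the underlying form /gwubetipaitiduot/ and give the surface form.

Rule 1 (intervocalic voicing): /t/ is a voiceless obstruent between vowels /e/ and /i/, so it voices to [d]. /p/ is a voiceless obstruent between vowels /i/ and /a/, so it voices to [b]. /t/ is a voiceless obstruent between vowels /i/ and /i/, so it voices to [d]. /gwubetipaitiduot/ → gwubedibaididuot.
Rule 2 (intervocalic spirantization): /b/ is a stop between vowels /u/ and /e/, so it spirantizes to the fricative [v]. /d/ is a stop between vowels /e/ and /i/, so it spirantizes to the fricative [z]. /b/ is a stop between vowels /i/ and /a/, so it spirantizes to the fricative [v]. /d/ is a stop between vowels /i/ and /i/, so it spirantizes to the fricative [z]. /d/ is a stop between vowels /i/ and /u/, so it spirantizes to the fricative [z]. /gwubedibaididuot/ → gwuvezivaizizuot.
Rule 3 (final e-epenthesis): the form ends in the consonant /t/, so [e] is inserted word-finally. /gwuvezivaizizuot/ → gwuvezivaizizuote.

gwuvezivaizizuote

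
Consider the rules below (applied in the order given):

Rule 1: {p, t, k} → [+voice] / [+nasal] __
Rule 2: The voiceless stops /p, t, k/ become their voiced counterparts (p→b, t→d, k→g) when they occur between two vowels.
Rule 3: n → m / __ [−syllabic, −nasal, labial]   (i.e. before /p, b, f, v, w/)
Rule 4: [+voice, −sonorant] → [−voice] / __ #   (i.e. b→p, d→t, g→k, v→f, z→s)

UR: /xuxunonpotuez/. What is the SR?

Rule 1 (post-nasal voicing): /p/ is a voiceless stop immediately after the nasal /n/, so it voices to [b]. /xuxunonpotuez/ → xuxunonbotuez.
Rule 2 (intervocalic voicing): /t/ is a voiceless stop between vowels /o/ and /u/, so it voices to [d]. /xuxunonbotuez/ → xuxunonboduez.
Rule 3 (nasal place assimilation): /n/ precedes the labial consonant /b/, so it assimilates in place to [m]. /xuxunonboduez/ → xuxunomboduez.
Rule 4 (final devoicing): /z/ is a voiced obstruent in word-final position, so it devoices to [s]. /xuxunomboduez/ → xuxunombodues.

xuxunombodues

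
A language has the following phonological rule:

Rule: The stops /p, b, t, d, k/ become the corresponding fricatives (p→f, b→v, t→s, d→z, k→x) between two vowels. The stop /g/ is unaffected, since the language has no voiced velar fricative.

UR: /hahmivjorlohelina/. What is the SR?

hahmivjorlohelina

No segment of /hahmivjorlohelina/ meets the structural description of the rule, so the form surfaces unchanged.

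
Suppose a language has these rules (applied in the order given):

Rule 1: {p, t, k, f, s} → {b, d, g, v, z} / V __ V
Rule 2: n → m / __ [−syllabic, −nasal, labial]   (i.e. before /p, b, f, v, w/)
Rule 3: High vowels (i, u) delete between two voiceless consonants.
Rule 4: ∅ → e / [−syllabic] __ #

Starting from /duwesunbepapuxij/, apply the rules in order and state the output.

duwezumbebabuxije

Rule 1 (intervocalic voicing): /s/ is a voiceless obstruent between vowels /e/ and /u/, so it voices to [z]. /p/ is a voiceless obstruent between vowels /e/ and /a/, so it voices to [b]. /p/ is a voiceless obstruent between vowels /a/ and /u/, so it voices to [b]. /duwesunbepapuxij/ → duwezunbebabuxij.
Rule 2 (nasal place assimilation): /n/ precedes the labial consonant /b/, so it assimilates in place to [m]. /duwezunbebabuxij/ → duwezumbebabuxij.
Rule 3 (high vowel syncope): no segment meets the environment; /duwezumbebabuxij/ is unchanged.
Rule 4 (final e-epenthesis): the form ends in the consonant /j/, so [e] is inserted word-finally. /duwezumbebabuxij/ → duwezumbebabuxije.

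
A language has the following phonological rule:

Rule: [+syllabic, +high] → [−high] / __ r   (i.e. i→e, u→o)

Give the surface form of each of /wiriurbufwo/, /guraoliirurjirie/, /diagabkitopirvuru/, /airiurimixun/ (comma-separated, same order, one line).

weriorbufwo, goraolierorjerie, diagabkitopervoru, aeriorimixun

/wiriurbufwo/: /i/ is a high vowel immediately before /r/, so it lowers to [e]. /u/ is a high vowel immediately before /r/, so it lowers to [o]. → [weriorbufwo].
/guraoliirurjirie/: /u/ is a high vowel immediately before /r/, so it lowers to [o]. /i/ is a high vowel immediately before /r/, so it lowers to [e]. /u/ is a high vowel immediately before /r/, so it lowers to [o]. /i/ is a high vowel immediately before /r/, so it lowers to [e]. → [goraolierorjerie].
/diagabkitopirvuru/: /i/ is a high vowel immediately before /r/, so it lowers to [e]. /u/ is a high vowel immediately before /r/, so it lowers to [o]. → [diagabkitopervoru].
/airiurimixun/: /i/ is a high vowel immediately before /r/, so it lowers to [e]. /u/ is a high vowel immediately before /r/, so it lowers to [o]. → [aeriorimixun].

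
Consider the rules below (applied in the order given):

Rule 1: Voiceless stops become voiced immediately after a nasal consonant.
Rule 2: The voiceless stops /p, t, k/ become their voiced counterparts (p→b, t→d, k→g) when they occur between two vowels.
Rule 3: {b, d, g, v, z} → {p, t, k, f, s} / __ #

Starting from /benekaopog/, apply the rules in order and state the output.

Rule 1 (post-nasal voicing): no segment meets the environment; /benekaopog/ is unchanged.
Rule 2 (intervocalic voicing): /k/ is a voiceless stop between vowels /e/ and /a/, so it voices to [g]. /p/ is a voiceless stop between vowels /o/ and /o/, so it voices to [b]. /benekaopog/ → benegaobog.
Rule 3 (final devoicing): /g/ is a voiced obstruent in word-final position, so it devoices to [k]. /benegaobog/ → benegaobok.

benegaobok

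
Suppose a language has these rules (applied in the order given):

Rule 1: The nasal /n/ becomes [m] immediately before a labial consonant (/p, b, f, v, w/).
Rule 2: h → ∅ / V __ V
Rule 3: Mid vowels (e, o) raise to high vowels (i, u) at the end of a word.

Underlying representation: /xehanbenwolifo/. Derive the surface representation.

Rule 1 (nasal place assimilation): /n/ precedes the labial consonant /b/, so it assimilates in place to [m]. /n/ precedes the labial consonant /w/, so it assimilates in place to [m]. /xehanbenwolifo/ → xehambemwolifo.
Rule 2 (intervocalic h-deletion): /h/ occurs between vowels /e/ and /a/, so it deletes. /xehambemwolifo/ → xeambemwolifo.
Rule 3 (final vowel raising): /o/ is a mid vowel in word-final position, so it raises to [u]. /xeambemwolifo/ → xeambemwolifu.

xeambemwolifu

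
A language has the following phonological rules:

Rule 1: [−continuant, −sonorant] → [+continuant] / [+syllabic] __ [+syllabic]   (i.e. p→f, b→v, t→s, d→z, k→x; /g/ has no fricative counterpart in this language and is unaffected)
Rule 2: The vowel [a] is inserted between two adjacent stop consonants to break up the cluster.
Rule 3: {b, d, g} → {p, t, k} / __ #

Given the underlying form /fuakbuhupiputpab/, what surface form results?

Rule 1 (intervocalic spirantization): /p/ is a stop between vowels /u/ and /i/, so it spirantizes to the fricative [f]. /p/ is a stop between vowels /i/ and /u/, so it spirantizes to the fricative [f]. /fuakbuhupiputpab/ → fuakbuhufifutpab.
Rule 2 (stop-cluster a-epenthesis): /k/ and /b/ form a stop–stop cluster, so [a] is inserted between them. /t/ and /p/ form a stop–stop cluster, so [a] is inserted between them. /fuakbuhufifutpab/ → fuakabuhufifutapab.
Rule 3 (final devoicing): /b/ is a voiced stop in word-final position, so it devoices to [p]. /fuakabuhufifutapab/ → fuakabuhufifutapap.

fuakabuhufifutapap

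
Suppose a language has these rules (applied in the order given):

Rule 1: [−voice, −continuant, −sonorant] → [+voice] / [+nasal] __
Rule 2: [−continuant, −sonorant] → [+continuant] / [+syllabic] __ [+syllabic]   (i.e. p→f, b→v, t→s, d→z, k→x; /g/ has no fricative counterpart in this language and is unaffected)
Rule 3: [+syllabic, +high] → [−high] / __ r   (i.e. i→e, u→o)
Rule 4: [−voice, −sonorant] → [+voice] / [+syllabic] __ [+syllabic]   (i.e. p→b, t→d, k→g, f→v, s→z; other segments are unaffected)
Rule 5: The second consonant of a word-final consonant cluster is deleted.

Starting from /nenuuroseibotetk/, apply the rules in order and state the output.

Rule 1 (post-nasal voicing): no segment meets the environment; /nenuuroseibotetk/ is unchanged.
Rule 2 (intervocalic spirantization): /b/ is a stop between vowels /i/ and /o/, so it spirantizes to the fricative [v]. /t/ is a stop between vowels /o/ and /e/, so it spirantizes to the fricative [s]. /nenuuroseibotetk/ → nenuuroseivosetk.
Rule 3 (pre-rhotic lowering): /u/ is a high vowel immediately before /r/, so it lowers to [o]. /nenuuroseivosetk/ → nenuoroseivosetk.
Rule 4 (intervocalic voicing): /s/ is a voiceless obstruent between vowels /o/ and /e/, so it voices to [z]. /s/ is a voiceless obstruent between vowels /o/ and /e/, so it voices to [z]. /nenuoroseivosetk/ → nenuorozeivozetk.
Rule 5 (final cluster simplification): /k/ is the second consonant of a word-final cluster /tk/, so it deletes. /nenuorozeivozetk/ → nenuorozeivozet.

nenuorozeivozet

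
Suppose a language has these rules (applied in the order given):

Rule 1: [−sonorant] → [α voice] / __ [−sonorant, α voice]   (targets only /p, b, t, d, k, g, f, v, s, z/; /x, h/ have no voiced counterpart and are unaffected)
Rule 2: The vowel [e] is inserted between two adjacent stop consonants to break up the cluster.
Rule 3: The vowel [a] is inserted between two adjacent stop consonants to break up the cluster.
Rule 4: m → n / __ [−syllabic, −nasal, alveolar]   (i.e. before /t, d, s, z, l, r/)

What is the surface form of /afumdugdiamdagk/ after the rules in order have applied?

afundugediandakek

Rule 1 (regressive voicing assimilation): /g/ precedes the voiceless obstruent /k/, so it devoices to [k] by assimilation. /afumdugdiamdagk/ → afumdugdiamdakk.
Rule 2 (stop-cluster e-epenthesis): /g/ and /d/ form a stop–stop cluster, so [e] is inserted between them. /k/ and /k/ form a stop–stop cluster, so [e] is inserted between them. /afumdugdiamdakk/ → afumdugediamdakek.
Rule 3 (stop-cluster a-epenthesis): no segment meets the environment; /afumdugediamdakek/ is unchanged.
Rule 4 (nasal place assimilation): /m/ precedes the alveolar consonant /d/, so it assimilates in place to [n]. /m/ precedes the alveolar consonant /d/, so it assimilates in place to [n]. /afumdugediamdakek/ → afundugediandakek.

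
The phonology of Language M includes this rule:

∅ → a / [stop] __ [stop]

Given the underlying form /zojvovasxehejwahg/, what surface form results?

zojvovasxehejwahg

No segment of /zojvovasxehejwahg/ meets the structural description of the rule, so the form surfaces unchanged.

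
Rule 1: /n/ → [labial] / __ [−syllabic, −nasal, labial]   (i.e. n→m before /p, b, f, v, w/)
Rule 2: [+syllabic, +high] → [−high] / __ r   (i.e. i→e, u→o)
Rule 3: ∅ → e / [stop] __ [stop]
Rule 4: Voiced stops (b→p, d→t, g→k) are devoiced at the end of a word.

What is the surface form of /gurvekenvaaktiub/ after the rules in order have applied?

Rule 1 (nasal place assimilation): /n/ precedes the labial consonant /v/, so it assimilates in place to [m]. /gurvekenvaaktiub/ → gurvekemvaaktiub.
Rule 2 (pre-rhotic lowering): /u/ is a high vowel immediately before /r/, so it lowers to [o]. /gurvekemvaaktiub/ → gorvekemvaaktiub.
Rule 3 (stop-cluster e-epenthesis): /k/ and /t/ form a stop–stop cluster, so [e] is inserted between them. /gorvekemvaaktiub/ → gorvekemvaaketiub.
Rule 4 (final devoicing): /b/ is a voiced stop in word-final position, so it devoices to [p]. /gorvekemvaaketiub/ → gorvekemvaaketiup.

gorvekemvaaketiup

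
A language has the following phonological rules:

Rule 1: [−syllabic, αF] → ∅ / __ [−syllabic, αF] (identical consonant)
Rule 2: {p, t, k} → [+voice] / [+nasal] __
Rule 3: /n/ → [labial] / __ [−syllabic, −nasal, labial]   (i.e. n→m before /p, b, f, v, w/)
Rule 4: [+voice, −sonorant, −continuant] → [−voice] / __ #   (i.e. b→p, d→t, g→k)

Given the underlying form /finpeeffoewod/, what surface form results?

Rule 1 (degemination): /ff/ is a geminate; the first /f/ deletes. /finpeeffoewod/ → finpeefoewod.
Rule 2 (post-nasal voicing): /p/ is a voiceless stop immediately after the nasal /n/, so it voices to [b]. /finpeefoewod/ → finbeefoewod.
Rule 3 (nasal place assimilation): /n/ precedes the labial consonant /b/, so it assimilates in place to [m]. /finbeefoewod/ → fimbeefoewod.
Rule 4 (final devoicing): /d/ is a voiced stop in word-final position, so it devoices to [t]. /fimbeefoewod/ → fimbeefoewot.

fimbeefoewot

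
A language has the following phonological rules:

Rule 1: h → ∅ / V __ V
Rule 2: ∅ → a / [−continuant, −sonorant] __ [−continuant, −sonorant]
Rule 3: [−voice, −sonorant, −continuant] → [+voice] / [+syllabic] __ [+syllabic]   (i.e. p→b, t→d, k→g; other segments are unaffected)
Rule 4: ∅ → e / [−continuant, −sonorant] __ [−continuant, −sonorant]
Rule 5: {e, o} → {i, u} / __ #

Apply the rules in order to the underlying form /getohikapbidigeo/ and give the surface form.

gedoigababidigeu

Rule 1 (intervocalic h-deletion): /h/ occurs between vowels /o/ and /i/, so it deletes. /getohikapbidigeo/ → getoikapbidigeo.
Rule 2 (stop-cluster a-epenthesis): /p/ and /b/ form a stop–stop cluster, so [a] is inserted between them. /getoikapbidigeo/ → getoikapabidigeo.
Rule 3 (intervocalic voicing): /t/ is a voiceless stop between vowels /e/ and /o/, so it voices to [d]. /k/ is a voiceless stop between vowels /i/ and /a/, so it voices to [g]. /p/ is a voiceless stop between vowels /a/ and /a/, so it voices to [b]. /getoikapabidigeo/ → gedoigababidigeo.
Rule 4 (stop-cluster e-epenthesis): no segment meets the environment; /gedoigababidigeo/ is unchanged.
Rule 5 (final vowel raising): /o/ is a mid vowel in word-final position, so it raises to [u]. /gedoigababidigeo/ → gedoigababidigeu.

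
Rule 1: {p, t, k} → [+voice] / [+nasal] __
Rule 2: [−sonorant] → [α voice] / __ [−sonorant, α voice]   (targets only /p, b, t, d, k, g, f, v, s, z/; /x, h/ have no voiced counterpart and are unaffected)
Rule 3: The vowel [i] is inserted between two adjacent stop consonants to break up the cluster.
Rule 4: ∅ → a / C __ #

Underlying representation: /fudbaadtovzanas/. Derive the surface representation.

fudibaatitovzanasa

Rule 1 (post-nasal voicing): no segment meets the environment; /fudbaadtovzanas/ is unchanged.
Rule 2 (regressive voicing assimilation): /d/ precedes the voiceless obstruent /t/, so it devoices to [t] by assimilation. /fudbaadtovzanas/ → fudbaattovzanas.
Rule 3 (stop-cluster i-epenthesis): /d/ and /b/ form a stop–stop cluster, so [i] is inserted between them. /t/ and /t/ form a stop–stop cluster, so [i] is inserted between them. /fudbaattovzanas/ → fudibaatitovzanas.
Rule 4 (final a-epenthesis): the form ends in the consonant /s/, so [a] is inserted word-finally. /fudibaatitovzanas/ → fudibaatitovzanasa.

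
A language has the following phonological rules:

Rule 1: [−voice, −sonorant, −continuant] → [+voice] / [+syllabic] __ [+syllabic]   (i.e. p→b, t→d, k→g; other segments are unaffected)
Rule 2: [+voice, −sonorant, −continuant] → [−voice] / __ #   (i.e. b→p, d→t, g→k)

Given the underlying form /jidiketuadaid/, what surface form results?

Rule 1 (intervocalic voicing): /k/ is a voiceless stop between vowels /i/ and /e/, so it voices to [g]. /t/ is a voiceless stop between vowels /e/ and /u/, so it voices to [d]. /jidiketuadaid/ → jidigeduadaid.
Rule 2 (final devoicing): /d/ is a voiced stop in word-final position, so it devoices to [t]. /jidigeduadaid/ → jidigeduadait.

jidigeduadait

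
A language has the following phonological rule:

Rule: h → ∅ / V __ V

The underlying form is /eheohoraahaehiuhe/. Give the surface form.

eeooraaaeiue

/h/ occurs between vowels /e/ and /e/, so it deletes.
/h/ occurs between vowels /o/ and /o/, so it deletes.
/h/ occurs between vowels /a/ and /a/, so it deletes.
/h/ occurs between vowels /e/ and /i/, so it deletes.
/h/ occurs between vowels /u/ and /e/, so it deletes.
Surface form: [eeooraaaeiue].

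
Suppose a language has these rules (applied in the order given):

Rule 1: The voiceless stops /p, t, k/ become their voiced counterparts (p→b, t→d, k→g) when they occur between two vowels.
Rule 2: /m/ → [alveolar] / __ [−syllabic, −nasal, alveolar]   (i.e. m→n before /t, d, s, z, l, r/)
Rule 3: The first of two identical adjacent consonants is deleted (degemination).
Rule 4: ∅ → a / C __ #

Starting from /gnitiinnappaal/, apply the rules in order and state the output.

gnidiinapaala

Rule 1 (intervocalic voicing): /t/ is a voiceless stop between vowels /i/ and /i/, so it voices to [d]. /gnitiinnappaal/ → gnidiinnappaal.
Rule 2 (nasal place assimilation): no segment meets the environment; /gnidiinnappaal/ is unchanged.
Rule 3 (degemination): /nn/ is a geminate; the first /n/ deletes. /pp/ is a geminate; the first /p/ deletes. /gnidiinnappaal/ → gnidiinapaal.
Rule 4 (final a-epenthesis): the form ends in the consonant /l/, so [a] is inserted word-finally. /gnidiinapaal/ → gnidiinapaala.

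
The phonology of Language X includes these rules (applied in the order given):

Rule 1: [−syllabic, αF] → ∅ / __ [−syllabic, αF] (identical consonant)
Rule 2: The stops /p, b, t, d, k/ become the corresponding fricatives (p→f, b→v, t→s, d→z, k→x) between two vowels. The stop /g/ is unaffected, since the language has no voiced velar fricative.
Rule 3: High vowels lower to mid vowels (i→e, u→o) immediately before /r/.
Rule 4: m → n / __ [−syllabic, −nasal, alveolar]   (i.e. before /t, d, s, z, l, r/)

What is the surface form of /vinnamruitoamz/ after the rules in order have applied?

Rule 1 (degemination): /nn/ is a geminate; the first /n/ deletes. /vinnamruitoamz/ → vinamruitoamz.
Rule 2 (intervocalic spirantization): /t/ is a stop between vowels /i/ and /o/, so it spirantizes to the fricative [s]. /vinamruitoamz/ → vinamruisoamz.
Rule 3 (pre-rhotic lowering): no segment meets the environment; /vinamruisoamz/ is unchanged.
Rule 4 (nasal place assimilation): /m/ precedes the alveolar consonant /r/, so it assimilates in place to [n]. /m/ precedes the alveolar consonant /z/, so it assimilates in place to [n]. /vinamruisoamz/ → vinanruisoanz.

vinanruisoanz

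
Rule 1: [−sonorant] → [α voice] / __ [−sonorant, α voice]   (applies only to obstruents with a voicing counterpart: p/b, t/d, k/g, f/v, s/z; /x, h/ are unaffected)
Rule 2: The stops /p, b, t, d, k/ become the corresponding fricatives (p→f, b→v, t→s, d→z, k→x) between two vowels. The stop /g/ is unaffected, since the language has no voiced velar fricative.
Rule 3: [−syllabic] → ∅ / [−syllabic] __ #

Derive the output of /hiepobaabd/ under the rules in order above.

Rule 1 (regressive voicing assimilation): no segment meets the environment; /hiepobaabd/ is unchanged.
Rule 2 (intervocalic spirantization): /p/ is a stop between vowels /e/ and /o/, so it spirantizes to the fricative [f]. /b/ is a stop between vowels /o/ and /a/, so it spirantizes to the fricative [v]. /hiepobaabd/ → hiefovaabd.
Rule 3 (final cluster simplification): /d/ is the second consonant of a word-final cluster /bd/, so it deletes. /hiefovaabd/ → hiefovaab.

hiefovaab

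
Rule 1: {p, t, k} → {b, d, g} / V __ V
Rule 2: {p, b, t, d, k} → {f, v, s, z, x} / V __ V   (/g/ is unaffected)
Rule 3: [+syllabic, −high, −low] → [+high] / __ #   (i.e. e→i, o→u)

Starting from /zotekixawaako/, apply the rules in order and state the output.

zozegixawaagu

Rule 1 (intervocalic voicing): /t/ is a voiceless stop between vowels /o/ and /e/, so it voices to [d]. /k/ is a voiceless stop between vowels /e/ and /i/, so it voices to [g]. /k/ is a voiceless stop between vowels /a/ and /o/, so it voices to [g]. /zotekixawaako/ → zodegixawaago.
Rule 2 (intervocalic spirantization): /d/ is a stop between vowels /o/ and /e/, so it spirantizes to the fricative [z]. /zodegixawaago/ → zozegixawaago.
Rule 3 (final vowel raising): /o/ is a mid vowel in word-final position, so it raises to [u]. /zozegixawaago/ → zozegixawaagu.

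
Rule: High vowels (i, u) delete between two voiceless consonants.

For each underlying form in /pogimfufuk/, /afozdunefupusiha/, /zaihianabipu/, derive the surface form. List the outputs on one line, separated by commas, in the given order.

/pogimfufuk/: /u/ is a high vowel flanked by voiceless consonants /f/ and /f/, so it deletes. /u/ is a high vowel flanked by voiceless consonants /f/ and /k/, so it deletes. → [pogimffk].
/afozdunefupusiha/: /u/ is a high vowel flanked by voiceless consonants /f/ and /p/, so it deletes. /u/ is a high vowel flanked by voiceless consonants /p/ and /s/, so it deletes. /i/ is a high vowel flanked by voiceless consonants /s/ and /h/, so it deletes. → [afozdunefpsha].
/zaihianabipu/: the rule's environment is not met; surfaces unchanged as [zaihianabipu].

pogimffk, afozdunefpsha, zaihianabipu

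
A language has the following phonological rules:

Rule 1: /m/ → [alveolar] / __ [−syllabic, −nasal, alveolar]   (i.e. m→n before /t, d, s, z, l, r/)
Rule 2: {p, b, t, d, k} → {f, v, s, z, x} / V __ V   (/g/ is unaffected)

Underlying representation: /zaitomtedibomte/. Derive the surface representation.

zaisontezivonte

Rule 1 (nasal place assimilation): /m/ precedes the alveolar consonant /t/, so it assimilates in place to [n]. /m/ precedes the alveolar consonant /t/, so it assimilates in place to [n]. /zaitomtedibomte/ → zaitontedibonte.
Rule 2 (intervocalic spirantization): /t/ is a stop between vowels /i/ and /o/, so it spirantizes to the fricative [s]. /d/ is a stop between vowels /e/ and /i/, so it spirantizes to the fricative [z]. /b/ is a stop between vowels /i/ and /o/, so it spirantizes to the fricative [v]. /zaitontedibonte/ → zaisontezivonte.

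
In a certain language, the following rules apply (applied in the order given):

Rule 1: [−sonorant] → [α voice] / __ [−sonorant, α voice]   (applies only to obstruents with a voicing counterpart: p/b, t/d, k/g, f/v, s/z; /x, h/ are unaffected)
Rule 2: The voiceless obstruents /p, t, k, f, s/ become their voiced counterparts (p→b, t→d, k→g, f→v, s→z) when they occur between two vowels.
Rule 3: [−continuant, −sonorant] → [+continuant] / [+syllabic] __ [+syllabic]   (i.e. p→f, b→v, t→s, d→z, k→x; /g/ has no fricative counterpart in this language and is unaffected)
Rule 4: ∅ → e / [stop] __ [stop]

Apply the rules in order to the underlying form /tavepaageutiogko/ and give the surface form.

tavevaageuziokeko

Rule 1 (regressive voicing assimilation): /g/ precedes the voiceless obstruent /k/, so it devoices to [k] by assimilation. /tavepaageutiogko/ → tavepaageutiokko.
Rule 2 (intervocalic voicing): /p/ is a voiceless obstruent between vowels /e/ and /a/, so it voices to [b]. /t/ is a voiceless obstruent between vowels /u/ and /i/, so it voices to [d]. /tavepaageutiokko/ → tavebaageudiokko.
Rule 3 (intervocalic spirantization): /b/ is a stop between vowels /e/ and /a/, so it spirantizes to the fricative [v]. /d/ is a stop between vowels /u/ and /i/, so it spirantizes to the fricative [z]. /tavebaageudiokko/ → tavevaageuziokko.
Rule 4 (stop-cluster e-epenthesis): /k/ and /k/ form a stop–stop cluster, so [e] is inserted between them. /tavevaageuziokko/ → tavevaageuziokeko.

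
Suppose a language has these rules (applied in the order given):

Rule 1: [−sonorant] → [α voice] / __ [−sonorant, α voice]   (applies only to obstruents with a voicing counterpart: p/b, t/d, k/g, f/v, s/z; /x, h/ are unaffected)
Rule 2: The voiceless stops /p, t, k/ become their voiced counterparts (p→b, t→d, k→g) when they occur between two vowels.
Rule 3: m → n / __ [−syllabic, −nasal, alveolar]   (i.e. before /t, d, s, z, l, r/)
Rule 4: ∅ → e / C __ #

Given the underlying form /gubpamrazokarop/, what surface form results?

guppanrazogarope

Rule 1 (regressive voicing assimilation): /b/ precedes the voiceless obstruent /p/, so it devoices to [p] by assimilation. /gubpamrazokarop/ → guppamrazokarop.
Rule 2 (intervocalic voicing): /k/ is a voiceless stop between vowels /o/ and /a/, so it voices to [g]. /guppamrazokarop/ → guppamrazogarop.
Rule 3 (nasal place assimilation): /m/ precedes the alveolar consonant /r/, so it assimilates in place to [n]. /guppamrazogarop/ → guppanrazogarop.
Rule 4 (final e-epenthesis): the form ends in the consonant /p/, so [e] is inserted word-finally. /guppanrazogarop/ → guppanrazogarope.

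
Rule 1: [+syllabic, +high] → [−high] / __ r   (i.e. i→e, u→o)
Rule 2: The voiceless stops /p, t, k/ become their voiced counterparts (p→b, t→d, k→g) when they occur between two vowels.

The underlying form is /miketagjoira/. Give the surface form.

Rule 1 (pre-rhotic lowering): /i/ is a high vowel immediately before /r/, so it lowers to [e]. /miketagjoira/ → miketagjoera.
Rule 2 (intervocalic voicing): /k/ is a voiceless stop between vowels /i/ and /e/, so it voices to [g]. /t/ is a voiceless stop between vowels /e/ and /a/, so it voices to [d]. /miketagjoera/ → migedagjoera.

migedagjoera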